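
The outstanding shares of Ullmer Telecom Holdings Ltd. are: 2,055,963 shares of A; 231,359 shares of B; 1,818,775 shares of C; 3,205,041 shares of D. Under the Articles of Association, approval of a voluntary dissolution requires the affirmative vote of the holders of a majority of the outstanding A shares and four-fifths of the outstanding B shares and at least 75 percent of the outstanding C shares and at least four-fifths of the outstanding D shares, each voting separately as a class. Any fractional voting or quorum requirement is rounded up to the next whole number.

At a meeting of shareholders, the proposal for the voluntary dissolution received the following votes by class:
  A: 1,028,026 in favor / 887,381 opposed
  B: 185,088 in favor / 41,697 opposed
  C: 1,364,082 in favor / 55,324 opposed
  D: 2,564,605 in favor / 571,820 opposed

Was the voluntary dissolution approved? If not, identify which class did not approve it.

A: a majority of 2055963 is 1027982; 1,027,982 required, 1,028,026 in favor — approved.
B: 4/5 of 231359 = 185087.20, rounded up to 185088; 185,088 required, 185,088 in favor — approved.
C: 3/4 of 1818775 = 1364081.25, rounded up to 1364082; 1,364,082 required, 1,364,082 in favor — approved.
D: 4/5 of 3205041 = 2564032.80, rounded up to 2564033; 2,564,033 required, 2,564,605 in favor — approved.

Approved — every class gave the required vote.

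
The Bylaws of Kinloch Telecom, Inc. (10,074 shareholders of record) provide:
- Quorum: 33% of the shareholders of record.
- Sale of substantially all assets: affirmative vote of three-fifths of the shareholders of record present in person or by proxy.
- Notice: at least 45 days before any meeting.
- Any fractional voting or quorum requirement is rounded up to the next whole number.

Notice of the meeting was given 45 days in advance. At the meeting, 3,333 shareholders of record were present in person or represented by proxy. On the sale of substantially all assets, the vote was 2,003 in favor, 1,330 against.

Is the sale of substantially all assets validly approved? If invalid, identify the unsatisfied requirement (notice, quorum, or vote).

Notice: 45 days given; 45 required. Satisfied.
Quorum: 33% of 10,074 = 3,324.42, rounded up to 3,325; 3,333 present. Satisfied.
Vote: requires three-fifths of those present (3,333); 3/5 of 3333 = 1999.80, rounded up to 2000, so 2,000 needed; 2,003 in favor. Satisfied.

Valid — all requirements satisfied.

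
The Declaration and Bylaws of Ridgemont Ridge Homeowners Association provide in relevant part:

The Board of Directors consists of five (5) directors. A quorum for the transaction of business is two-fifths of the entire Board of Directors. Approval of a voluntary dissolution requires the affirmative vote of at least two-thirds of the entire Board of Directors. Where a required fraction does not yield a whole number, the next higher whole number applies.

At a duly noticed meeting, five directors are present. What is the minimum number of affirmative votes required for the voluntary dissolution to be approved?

4

The voluntary dissolution requires two-thirds of the entire Board of Directors (5).
2/3 of 5 = 3.33, rounded up to 4.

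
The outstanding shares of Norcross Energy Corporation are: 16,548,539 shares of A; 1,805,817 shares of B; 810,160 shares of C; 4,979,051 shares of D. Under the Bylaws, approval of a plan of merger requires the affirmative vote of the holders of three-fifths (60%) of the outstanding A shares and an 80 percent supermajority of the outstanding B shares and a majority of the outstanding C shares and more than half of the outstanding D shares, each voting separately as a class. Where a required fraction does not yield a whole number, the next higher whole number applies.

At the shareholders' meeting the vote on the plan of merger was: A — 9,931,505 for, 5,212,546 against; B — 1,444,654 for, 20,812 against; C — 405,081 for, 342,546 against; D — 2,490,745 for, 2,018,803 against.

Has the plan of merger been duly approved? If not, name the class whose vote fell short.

Approved — every class gave the required vote.

A: 3/5 of 16548539 = 9929123.40, rounded up to 9929124; 9,929,124 required, 9,931,505 in favor — approved.
B: 4/5 of 1805817 = 1444653.60, rounded up to 1444654; 1,444,654 required, 1,444,654 in favor — approved.
C: a majority of 810160 is 405081; 405,081 required, 405,081 in favor — approved.
D: a majority of 4979051 is 2489526; 2,489,526 required, 2,490,745 in favor — approved.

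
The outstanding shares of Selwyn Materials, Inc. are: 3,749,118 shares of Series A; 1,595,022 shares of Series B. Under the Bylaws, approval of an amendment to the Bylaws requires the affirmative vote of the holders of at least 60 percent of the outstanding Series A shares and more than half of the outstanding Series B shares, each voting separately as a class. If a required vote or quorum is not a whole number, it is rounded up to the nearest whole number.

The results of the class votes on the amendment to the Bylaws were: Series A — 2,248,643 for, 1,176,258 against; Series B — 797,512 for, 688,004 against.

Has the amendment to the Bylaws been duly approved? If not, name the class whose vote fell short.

Not approved — the Series A shares did not give the required vote.

Series A: 3/5 of 3749118 = 2249470.80, rounded up to 2249471; 2,249,471 required, 2,248,643 in favor — not approved.
Series B: a majority of 1595022 is 797512; 797,512 required, 797,512 in favor — approved.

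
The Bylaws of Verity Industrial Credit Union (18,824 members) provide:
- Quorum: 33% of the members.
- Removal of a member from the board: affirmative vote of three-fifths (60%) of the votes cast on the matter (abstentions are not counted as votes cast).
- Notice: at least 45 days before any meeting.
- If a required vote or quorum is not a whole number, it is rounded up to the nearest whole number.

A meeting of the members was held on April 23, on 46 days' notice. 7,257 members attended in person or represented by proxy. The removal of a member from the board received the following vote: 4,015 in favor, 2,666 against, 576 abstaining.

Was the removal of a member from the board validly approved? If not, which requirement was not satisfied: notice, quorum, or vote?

Valid — all requirements satisfied.

Notice: 46 days given; 45 required. Satisfied.
Quorum: 33% of 18,824 = 6,211.92, rounded up to 6,212; 7,257 present. Satisfied.
Vote: requires three-fifths of the votes cast (7,257 − 576 abstaining = 6,681); 3/5 of 6681 = 4008.60, rounded up to 4009, so 4,009 needed; 4,015 in favor. Satisfied.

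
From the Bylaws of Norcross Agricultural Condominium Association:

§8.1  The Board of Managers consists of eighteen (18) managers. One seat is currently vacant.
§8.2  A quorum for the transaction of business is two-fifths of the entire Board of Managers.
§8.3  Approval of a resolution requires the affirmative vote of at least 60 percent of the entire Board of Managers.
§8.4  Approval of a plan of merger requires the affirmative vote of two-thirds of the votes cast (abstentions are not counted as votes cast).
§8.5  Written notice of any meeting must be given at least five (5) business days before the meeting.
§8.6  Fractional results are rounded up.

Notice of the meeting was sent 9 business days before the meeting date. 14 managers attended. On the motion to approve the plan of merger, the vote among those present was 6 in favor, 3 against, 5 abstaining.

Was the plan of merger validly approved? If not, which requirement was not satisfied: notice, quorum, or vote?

Valid — all requirements satisfied.

Notice: 9 business days given; 5 required (9 ≥ 5). Satisfied.
Quorum: 14 present; quorum is 8. Satisfied.
Vote: the plan of merger requires two-thirds of the votes cast (14 present − 5 abstaining = 9). 2/3 of 9 = 6, so 6 affirmative votes are needed; 6 voted in favor. Satisfied.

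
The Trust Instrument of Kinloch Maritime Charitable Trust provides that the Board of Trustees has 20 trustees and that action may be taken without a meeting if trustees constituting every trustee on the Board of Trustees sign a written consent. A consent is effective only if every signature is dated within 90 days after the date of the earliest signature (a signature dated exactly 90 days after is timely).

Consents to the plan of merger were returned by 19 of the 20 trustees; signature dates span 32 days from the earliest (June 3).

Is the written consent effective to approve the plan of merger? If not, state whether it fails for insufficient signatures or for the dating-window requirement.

Signatures required: every one of 20 — unanimous means all 20, so 20 needed; 19 signed. Insufficient.
Dating window: the latest signature is 32 days after the earliest; the limit is 90 days. Within the window.

Not effective — insufficient signatures.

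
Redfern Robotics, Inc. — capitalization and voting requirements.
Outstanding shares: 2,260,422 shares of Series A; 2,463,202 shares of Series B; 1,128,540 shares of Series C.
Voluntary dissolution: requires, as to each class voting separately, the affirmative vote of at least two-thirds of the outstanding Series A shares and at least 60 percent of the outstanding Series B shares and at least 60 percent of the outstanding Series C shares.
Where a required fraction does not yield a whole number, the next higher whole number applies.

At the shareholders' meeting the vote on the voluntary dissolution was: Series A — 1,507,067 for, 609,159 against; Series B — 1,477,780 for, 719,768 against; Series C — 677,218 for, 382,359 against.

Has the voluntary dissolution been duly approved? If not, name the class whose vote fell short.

Series A: 2/3 of 2260422 = 1506948; 1,506,948 required, 1,507,067 in favor — approved.
Series B: 3/5 of 2463202 = 1477921.20, rounded up to 1477922; 1,477,922 required, 1,477,780 in favor — not approved.
Series C: 3/5 of 1128540 = 677124; 677,124 required, 677,218 in favor — approved.

Not approved — the Series B shares did not give the required vote.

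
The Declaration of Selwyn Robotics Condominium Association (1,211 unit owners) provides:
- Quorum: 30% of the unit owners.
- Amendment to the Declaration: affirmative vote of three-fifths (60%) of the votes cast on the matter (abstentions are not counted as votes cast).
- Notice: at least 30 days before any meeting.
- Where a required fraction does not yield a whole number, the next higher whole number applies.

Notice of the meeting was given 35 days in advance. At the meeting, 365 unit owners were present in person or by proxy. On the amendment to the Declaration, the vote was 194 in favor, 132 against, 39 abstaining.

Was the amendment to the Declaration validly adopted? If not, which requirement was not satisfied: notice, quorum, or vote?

Notice: 35 days given; 30 required. Satisfied.
Quorum: 30% of 1,211 = 363.30, rounded up to 364; 365 present. Satisfied.
Vote: requires three-fifths of the votes cast (365 − 39 abstaining = 326); 3/5 of 326 = 195.60, rounded up to 196, so 196 needed; 194 in favor. Not satisfied.

Invalid — vote requirement not satisfied.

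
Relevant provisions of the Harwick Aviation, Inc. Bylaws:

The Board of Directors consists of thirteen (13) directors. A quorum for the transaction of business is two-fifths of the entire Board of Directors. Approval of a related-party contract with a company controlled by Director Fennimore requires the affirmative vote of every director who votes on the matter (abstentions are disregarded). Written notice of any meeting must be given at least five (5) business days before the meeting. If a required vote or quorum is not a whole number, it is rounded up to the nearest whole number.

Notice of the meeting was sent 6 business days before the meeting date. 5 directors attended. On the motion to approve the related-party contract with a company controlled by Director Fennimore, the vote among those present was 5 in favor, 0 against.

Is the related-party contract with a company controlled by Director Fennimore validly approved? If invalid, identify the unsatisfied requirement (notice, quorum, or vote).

Notice: 6 business days given; 5 required (6 ≥ 5). Satisfied.
Quorum: 5 present; quorum is 6. Not satisfied.
Vote: the related-party contract with a company controlled by Director Fennimore requires the unanimous vote of the votes cast (5). Unanimous means all 5, so 5 affirmative votes are needed; 5 voted in favor. Satisfied. (Moot — without a quorum no business can be validly transacted.)

Invalid — quorum requirement not satisfied.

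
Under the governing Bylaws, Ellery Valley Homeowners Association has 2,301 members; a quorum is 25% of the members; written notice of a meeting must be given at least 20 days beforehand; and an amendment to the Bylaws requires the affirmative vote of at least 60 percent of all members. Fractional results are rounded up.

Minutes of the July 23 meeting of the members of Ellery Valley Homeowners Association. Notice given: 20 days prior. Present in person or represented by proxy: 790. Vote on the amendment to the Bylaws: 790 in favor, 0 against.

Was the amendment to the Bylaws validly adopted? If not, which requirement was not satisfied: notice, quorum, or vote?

Notice: 20 days given; 20 required. Satisfied.
Quorum: 25% of 2,301 = 575.25, rounded up to 576; 790 present. Satisfied.
Vote: requires three-fifths of all members (2,301); 3/5 of 2301 = 1380.60, rounded up to 1381, so 1,381 needed; 790 in favor. Not satisfied.

Invalid — vote requirement not satisfied.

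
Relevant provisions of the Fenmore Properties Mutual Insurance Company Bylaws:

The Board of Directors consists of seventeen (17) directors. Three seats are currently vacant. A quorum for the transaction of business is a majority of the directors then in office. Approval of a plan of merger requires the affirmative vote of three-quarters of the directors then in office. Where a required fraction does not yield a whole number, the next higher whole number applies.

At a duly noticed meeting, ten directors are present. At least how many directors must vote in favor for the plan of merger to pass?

The plan of merger requires three-fourths of the directors then in office (14).
3/4 of 14 = 10.50, rounded up to 11.
(Only 10 can vote, so the plan of merger cannot pass at this meeting, but the required vote is still 11.)

11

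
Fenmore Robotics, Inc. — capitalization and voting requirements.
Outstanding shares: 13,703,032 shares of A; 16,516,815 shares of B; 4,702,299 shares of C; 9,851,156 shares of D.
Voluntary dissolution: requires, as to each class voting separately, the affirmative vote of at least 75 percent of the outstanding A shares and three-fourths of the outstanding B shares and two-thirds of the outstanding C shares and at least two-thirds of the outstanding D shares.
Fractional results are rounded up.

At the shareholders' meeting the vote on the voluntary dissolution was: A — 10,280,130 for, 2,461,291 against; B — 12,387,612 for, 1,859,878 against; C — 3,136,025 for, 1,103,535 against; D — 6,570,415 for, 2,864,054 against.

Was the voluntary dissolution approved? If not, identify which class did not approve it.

A: 3/4 of 13703032 = 10277274; 10,277,274 required, 10,280,130 in favor — approved.
B: 3/4 of 16516815 = 12387611.25, rounded up to 12387612; 12,387,612 required, 12,387,612 in favor — approved.
C: 2/3 of 4702299 = 3134866; 3,134,866 required, 3,136,025 in favor — approved.
D: 2/3 of 9851156 = 6567437.33, rounded up to 6567438; 6,567,438 required, 6,570,415 in favor — approved.

Approved — every class gave the required vote.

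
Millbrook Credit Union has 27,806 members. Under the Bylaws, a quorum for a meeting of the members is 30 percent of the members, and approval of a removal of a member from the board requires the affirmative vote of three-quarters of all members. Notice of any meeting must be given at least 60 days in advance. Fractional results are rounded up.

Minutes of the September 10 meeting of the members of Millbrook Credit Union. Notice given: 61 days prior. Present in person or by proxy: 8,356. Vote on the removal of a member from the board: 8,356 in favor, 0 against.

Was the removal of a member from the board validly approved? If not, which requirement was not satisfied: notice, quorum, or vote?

Invalid — vote requirement not satisfied.

Notice: 61 days given; 60 required. Satisfied.
Quorum: 30% of 27,806 = 8,341.80, rounded up to 8,342; 8,356 present. Satisfied.
Vote: requires three-fourths of all members (27,806); 3/4 of 27806 = 20854.50, rounded up to 20855, so 20,855 needed; 8,356 in favor. Not satisfied.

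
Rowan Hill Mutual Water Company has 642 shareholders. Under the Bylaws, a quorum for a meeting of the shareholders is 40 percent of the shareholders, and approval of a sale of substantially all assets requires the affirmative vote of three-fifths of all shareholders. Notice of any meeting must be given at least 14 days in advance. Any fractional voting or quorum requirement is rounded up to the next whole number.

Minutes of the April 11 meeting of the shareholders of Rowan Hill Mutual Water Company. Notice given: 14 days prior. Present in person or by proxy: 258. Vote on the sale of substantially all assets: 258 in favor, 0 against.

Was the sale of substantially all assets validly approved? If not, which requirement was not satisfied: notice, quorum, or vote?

Invalid — vote requirement not satisfied.

Notice: 14 days given; 14 required. Satisfied.
Quorum: 40% of 642 = 256.80, rounded up to 257; 258 present. Satisfied.
Vote: requires three-fifths of all shareholders (642); 3/5 of 642 = 385.20, rounded up to 386, so 386 needed; 258 in favor. Not satisfied.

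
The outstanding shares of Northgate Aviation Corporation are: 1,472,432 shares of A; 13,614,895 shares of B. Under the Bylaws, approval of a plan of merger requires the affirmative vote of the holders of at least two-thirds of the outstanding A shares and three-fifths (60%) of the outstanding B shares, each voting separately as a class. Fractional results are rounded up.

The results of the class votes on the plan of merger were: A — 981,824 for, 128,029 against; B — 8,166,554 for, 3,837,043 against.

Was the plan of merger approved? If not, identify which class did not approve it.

Not approved — the B shares did not give the required vote.

A: 2/3 of 1472432 = 981621.33, rounded up to 981622; 981,622 required, 981,824 in favor — approved.
B: 3/5 of 13614895 = 8168937; 8,168,937 required, 8,166,554 in favor — not approved.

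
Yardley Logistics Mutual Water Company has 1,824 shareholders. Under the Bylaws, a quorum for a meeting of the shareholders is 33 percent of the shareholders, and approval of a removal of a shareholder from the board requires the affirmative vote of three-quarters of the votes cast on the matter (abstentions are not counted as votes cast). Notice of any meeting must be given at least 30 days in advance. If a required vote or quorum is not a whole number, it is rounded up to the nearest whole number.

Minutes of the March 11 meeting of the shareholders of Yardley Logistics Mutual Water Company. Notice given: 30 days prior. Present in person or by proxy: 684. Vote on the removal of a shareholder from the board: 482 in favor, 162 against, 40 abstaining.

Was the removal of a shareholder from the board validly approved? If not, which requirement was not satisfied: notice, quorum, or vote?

Notice: 30 days given; 30 required. Satisfied.
Quorum: 33% of 1,824 = 601.92, rounded up to 602; 684 present. Satisfied.
Vote: requires three-fourths of the votes cast (684 − 40 abstaining = 644); 3/4 of 644 = 483, so 483 needed; 482 in favor. Not satisfied.

Invalid — vote requirement not satisfied.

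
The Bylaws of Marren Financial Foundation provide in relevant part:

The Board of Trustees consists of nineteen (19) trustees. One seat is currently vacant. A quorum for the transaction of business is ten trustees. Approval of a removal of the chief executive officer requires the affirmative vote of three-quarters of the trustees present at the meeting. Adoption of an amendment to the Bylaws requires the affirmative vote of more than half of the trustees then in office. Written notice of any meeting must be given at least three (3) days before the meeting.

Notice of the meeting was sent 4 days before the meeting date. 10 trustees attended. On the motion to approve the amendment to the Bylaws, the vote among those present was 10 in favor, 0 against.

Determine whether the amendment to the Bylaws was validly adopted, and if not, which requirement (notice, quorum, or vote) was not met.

Valid — all requirements satisfied.

Notice: 4 days given; 3 required (4 ≥ 3). Satisfied.
Quorum: 10 present; quorum is 10. Satisfied.
Vote: the amendment to the Bylaws requires a majority of the trustees then in office (18). A majority of 18 is 10, so 10 affirmative votes are needed; 10 voted in favor. Satisfied.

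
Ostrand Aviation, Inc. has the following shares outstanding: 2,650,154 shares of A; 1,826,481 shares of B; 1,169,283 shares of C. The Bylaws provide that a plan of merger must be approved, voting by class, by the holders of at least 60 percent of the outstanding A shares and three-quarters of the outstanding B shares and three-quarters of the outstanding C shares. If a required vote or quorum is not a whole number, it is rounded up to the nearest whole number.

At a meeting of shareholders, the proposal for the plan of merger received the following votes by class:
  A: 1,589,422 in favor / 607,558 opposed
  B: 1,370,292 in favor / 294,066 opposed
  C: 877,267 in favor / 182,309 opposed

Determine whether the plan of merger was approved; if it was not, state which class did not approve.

Not approved — the A shares did not give the required vote.

A: 3/5 of 2650154 = 1590092.40, rounded up to 1590093; 1,590,093 required, 1,589,422 in favor — not approved.
B: 3/4 of 1826481 = 1369860.75, rounded up to 1369861; 1,369,861 required, 1,370,292 in favor — approved.
C: 3/4 of 1169283 = 876962.25, rounded up to 876963; 876,963 required, 877,267 in favor — approved.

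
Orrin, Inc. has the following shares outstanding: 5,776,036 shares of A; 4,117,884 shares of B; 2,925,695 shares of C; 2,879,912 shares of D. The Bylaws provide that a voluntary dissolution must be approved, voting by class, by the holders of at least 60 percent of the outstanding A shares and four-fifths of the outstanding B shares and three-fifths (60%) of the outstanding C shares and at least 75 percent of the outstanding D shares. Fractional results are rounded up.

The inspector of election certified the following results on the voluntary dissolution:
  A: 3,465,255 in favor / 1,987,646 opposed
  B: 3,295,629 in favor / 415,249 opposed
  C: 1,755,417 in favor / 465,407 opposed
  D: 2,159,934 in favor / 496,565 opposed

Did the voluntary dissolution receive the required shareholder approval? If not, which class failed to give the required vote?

Not approved — the A shares did not give the required vote.

A: 3/5 of 5776036 = 3465621.60, rounded up to 3465622; 3,465,622 required, 3,465,255 in favor — not approved.
B: 4/5 of 4117884 = 3294307.20, rounded up to 3294308; 3,294,308 required, 3,295,629 in favor — approved.
C: 3/5 of 2925695 = 1755417; 1,755,417 required, 1,755,417 in favor — approved.
D: 3/4 of 2879912 = 2159934; 2,159,934 required, 2,159,934 in favor — approved.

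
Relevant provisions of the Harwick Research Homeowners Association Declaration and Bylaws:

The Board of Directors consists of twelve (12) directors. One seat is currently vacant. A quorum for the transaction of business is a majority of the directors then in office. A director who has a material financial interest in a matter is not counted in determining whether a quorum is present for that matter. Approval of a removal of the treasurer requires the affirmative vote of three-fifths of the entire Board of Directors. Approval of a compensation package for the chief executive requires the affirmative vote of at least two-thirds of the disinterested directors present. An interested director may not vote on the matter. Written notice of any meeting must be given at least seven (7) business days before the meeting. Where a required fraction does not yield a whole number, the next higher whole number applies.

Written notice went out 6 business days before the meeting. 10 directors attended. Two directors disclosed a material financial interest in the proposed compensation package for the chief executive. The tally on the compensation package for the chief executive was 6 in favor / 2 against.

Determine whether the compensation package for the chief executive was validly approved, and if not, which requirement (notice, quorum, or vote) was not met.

Invalid — notice requirement not satisfied.

Notice: 6 business days given; 7 required (6 < 7). Not satisfied.
Quorum: 10 present, but the 2 interested directors do not count, leaving 8. Quorum is 6. Satisfied.
Vote: the compensation package for the chief executive requires two-thirds of the disinterested directors present (10 − 2 = 8). 2/3 of 8 = 5.33, rounded up to 6, so 6 affirmative votes are needed; 6 voted in favor. Satisfied.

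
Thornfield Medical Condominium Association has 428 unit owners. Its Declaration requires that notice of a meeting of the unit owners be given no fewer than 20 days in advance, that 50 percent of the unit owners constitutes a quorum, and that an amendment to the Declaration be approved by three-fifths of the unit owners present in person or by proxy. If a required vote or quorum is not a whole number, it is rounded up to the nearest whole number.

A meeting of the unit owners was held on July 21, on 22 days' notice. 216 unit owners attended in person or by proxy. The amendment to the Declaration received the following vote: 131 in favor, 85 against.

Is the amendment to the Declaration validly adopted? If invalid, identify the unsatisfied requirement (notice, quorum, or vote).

Valid — all requirements satisfied.

Notice: 22 days given; 20 required. Satisfied.
Quorum: 50% of 428 = 214; 216 present. Satisfied.
Vote: requires three-fifths of those present (216); 3/5 of 216 = 129.60, rounded up to 130, so 130 needed; 131 in favor. Satisfied.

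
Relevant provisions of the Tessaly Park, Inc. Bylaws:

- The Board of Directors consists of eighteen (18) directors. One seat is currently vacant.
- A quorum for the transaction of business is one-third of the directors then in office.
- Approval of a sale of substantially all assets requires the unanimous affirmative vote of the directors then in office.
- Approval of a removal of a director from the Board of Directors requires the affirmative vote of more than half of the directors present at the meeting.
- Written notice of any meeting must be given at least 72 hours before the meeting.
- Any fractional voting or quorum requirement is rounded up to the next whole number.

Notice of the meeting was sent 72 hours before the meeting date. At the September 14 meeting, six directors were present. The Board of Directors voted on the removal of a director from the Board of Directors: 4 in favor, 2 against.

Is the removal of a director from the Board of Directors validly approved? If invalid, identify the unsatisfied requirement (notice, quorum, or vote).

Valid — all requirements satisfied.

Notice: 72 hours given; 72 required (72 ≥ 72). Satisfied.
Quorum: 6 present; quorum is 6. Satisfied.
Vote: the removal of a director from the Board of Directors requires a majority of the directors present (6). A majority of 6 is 4, so 4 affirmative votes are needed; 4 voted in favor. Satisfied.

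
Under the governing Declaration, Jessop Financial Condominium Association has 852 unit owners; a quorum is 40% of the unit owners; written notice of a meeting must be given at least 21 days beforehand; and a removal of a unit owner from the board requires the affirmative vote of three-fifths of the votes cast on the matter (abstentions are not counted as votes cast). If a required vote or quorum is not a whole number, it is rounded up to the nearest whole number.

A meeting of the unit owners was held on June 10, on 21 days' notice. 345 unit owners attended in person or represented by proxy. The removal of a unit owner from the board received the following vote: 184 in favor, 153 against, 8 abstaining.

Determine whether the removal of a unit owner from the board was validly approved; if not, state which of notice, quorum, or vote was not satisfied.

Notice: 21 days given; 21 required. Satisfied.
Quorum: 40% of 852 = 340.80, rounded up to 341; 345 present. Satisfied.
Vote: requires three-fifths of the votes cast (345 − 8 abstaining = 337); 3/5 of 337 = 202.20, rounded up to 203, so 203 needed; 184 in favor. Not satisfied.

Invalid — vote requirement not satisfied.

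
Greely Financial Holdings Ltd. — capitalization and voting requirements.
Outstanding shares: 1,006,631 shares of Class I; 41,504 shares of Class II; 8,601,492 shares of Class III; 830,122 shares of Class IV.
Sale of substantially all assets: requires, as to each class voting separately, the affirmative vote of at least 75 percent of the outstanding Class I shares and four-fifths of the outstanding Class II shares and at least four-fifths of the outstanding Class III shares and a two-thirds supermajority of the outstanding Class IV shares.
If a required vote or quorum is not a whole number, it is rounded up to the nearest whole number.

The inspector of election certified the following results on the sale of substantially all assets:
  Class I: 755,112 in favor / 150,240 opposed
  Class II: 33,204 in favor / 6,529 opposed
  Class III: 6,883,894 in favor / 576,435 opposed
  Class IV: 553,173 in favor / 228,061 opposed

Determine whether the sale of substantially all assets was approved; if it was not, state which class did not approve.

Class I: 3/4 of 1006631 = 754973.25, rounded up to 754974; 754,974 required, 755,112 in favor — approved.
Class II: 4/5 of 41504 = 33203.20, rounded up to 33204; 33,204 required, 33,204 in favor — approved.
Class III: 4/5 of 8601492 = 6881193.60, rounded up to 6881194; 6,881,194 required, 6,883,894 in favor — approved.
Class IV: 2/3 of 830122 = 553414.67, rounded up to 553415; 553,415 required, 553,173 in favor — not approved.

Not approved — the Class IV shares did not give the required vote.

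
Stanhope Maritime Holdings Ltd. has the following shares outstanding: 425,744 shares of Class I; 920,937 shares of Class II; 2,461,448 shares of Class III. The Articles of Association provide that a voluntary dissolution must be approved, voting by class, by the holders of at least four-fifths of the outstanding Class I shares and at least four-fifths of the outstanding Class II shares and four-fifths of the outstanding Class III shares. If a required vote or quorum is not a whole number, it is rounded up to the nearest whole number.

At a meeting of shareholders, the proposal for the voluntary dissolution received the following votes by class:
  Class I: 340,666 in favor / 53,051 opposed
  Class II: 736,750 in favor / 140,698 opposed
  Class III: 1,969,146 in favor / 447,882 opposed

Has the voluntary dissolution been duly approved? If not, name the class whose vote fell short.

Not approved — the Class III shares did not give the required vote.

Class I: 4/5 of 425744 = 340595.20, rounded up to 340596; 340,596 required, 340,666 in favor — approved.
Class II: 4/5 of 920937 = 736749.60, rounded up to 736750; 736,750 required, 736,750 in favor — approved.
Class III: 4/5 of 2461448 = 1969158.40, rounded up to 1969159; 1,969,159 required, 1,969,146 in favor — not approved.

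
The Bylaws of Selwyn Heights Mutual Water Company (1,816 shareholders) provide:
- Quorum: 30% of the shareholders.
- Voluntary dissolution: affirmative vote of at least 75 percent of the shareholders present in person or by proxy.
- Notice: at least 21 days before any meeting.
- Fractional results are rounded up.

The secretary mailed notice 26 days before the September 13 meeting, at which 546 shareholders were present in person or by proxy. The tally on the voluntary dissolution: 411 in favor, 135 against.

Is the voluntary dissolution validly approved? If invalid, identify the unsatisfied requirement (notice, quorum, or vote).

Notice: 26 days given; 21 required. Satisfied.
Quorum: 30% of 1,816 = 544.80, rounded up to 545; 546 present. Satisfied.
Vote: requires three-fourths of those present (546); 3/4 of 546 = 409.50, rounded up to 410, so 410 needed; 411 in favor. Satisfied.

Valid — all requirements satisfied.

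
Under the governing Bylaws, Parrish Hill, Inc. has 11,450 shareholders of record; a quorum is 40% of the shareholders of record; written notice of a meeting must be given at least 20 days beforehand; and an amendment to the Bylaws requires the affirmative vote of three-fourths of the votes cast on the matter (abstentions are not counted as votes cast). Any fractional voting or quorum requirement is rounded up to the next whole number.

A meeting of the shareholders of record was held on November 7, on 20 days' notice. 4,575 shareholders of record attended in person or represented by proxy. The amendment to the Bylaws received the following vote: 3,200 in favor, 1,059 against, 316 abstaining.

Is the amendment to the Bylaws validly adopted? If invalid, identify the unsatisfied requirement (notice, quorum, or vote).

Notice: 20 days given; 20 required. Satisfied.
Quorum: 40% of 11,450 = 4,580; 4,575 present. Not satisfied.
Vote: requires three-fourths of the votes cast (4,575 − 316 abstaining = 4,259); 3/4 of 4259 = 3194.25, rounded up to 3195, so 3,195 needed; 3,200 in favor. Satisfied.

Invalid — quorum requirement not satisfied.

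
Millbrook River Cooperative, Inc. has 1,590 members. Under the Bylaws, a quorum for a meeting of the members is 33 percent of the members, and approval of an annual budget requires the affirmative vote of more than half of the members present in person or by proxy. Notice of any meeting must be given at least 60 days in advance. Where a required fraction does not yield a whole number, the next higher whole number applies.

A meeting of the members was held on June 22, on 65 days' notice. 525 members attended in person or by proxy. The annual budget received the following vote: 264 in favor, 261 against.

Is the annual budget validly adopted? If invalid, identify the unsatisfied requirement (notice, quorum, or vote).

Notice: 65 days given; 60 required. Satisfied.
Quorum: 33% of 1,590 = 524.70, rounded up to 525; 525 present. Satisfied.
Vote: requires a majority of those present (525); a majority of 525 is 263, so 263 needed; 264 in favor. Satisfied.

Valid — all requirements satisfied.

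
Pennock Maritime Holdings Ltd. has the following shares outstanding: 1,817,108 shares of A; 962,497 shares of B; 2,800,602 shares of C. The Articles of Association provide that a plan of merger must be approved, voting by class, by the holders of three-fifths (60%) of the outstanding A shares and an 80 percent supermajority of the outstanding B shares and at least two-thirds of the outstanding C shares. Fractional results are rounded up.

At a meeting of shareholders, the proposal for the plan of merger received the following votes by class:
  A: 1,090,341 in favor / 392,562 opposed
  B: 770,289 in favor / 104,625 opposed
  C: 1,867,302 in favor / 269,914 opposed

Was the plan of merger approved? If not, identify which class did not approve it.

Approved — every class gave the required vote.

A: 3/5 of 1817108 = 1090264.80, rounded up to 1090265; 1,090,265 required, 1,090,341 in favor — approved.
B: 4/5 of 962497 = 769997.60, rounded up to 769998; 769,998 required, 770,289 in favor — approved.
C: 2/3 of 2800602 = 1867068; 1,867,068 required, 1,867,302 in favor — approved.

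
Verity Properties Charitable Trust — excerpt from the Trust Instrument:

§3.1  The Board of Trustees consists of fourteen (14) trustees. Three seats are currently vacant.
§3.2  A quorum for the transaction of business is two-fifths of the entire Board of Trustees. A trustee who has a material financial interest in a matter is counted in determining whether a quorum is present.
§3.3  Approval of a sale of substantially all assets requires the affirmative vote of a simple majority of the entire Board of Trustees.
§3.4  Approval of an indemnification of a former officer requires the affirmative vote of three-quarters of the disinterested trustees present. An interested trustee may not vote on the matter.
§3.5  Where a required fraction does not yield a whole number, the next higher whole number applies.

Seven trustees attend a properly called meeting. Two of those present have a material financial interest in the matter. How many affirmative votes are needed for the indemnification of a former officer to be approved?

The indemnification of a former officer requires three-fourths of the disinterested trustees present (7 − 2 = 5).
3/4 of 5 = 3.75, rounded up to 4.

4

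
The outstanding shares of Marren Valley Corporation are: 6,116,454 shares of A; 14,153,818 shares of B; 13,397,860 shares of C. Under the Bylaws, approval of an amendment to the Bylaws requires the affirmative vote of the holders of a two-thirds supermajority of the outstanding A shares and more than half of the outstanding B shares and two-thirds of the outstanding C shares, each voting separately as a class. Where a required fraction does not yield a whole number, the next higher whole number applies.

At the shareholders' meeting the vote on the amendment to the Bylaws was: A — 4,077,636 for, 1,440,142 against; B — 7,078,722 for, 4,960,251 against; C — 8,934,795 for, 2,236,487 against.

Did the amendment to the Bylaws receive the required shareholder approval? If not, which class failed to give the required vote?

Approved — every class gave the required vote.

A: 2/3 of 6116454 = 4077636; 4,077,636 required, 4,077,636 in favor — approved.
B: a majority of 14153818 is 7076910; 7,076,910 required, 7,078,722 in favor — approved.
C: 2/3 of 13397860 = 8931906.67, rounded up to 8931907; 8,931,907 required, 8,934,795 in favor — approved.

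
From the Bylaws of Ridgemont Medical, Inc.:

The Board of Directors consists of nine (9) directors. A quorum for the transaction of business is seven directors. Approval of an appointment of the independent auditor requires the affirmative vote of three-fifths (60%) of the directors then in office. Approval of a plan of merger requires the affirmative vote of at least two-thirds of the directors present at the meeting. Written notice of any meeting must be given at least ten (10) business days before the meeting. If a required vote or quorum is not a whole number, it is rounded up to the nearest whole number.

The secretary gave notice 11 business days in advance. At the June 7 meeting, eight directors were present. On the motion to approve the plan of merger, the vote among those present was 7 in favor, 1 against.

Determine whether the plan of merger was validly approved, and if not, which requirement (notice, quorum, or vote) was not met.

Valid — all requirements satisfied.

Notice: 11 business days given; 10 required (11 ≥ 10). Satisfied.
Quorum: 8 present; quorum is 7. Satisfied.
Vote: the plan of merger requires two-thirds of the directors present (8). 2/3 of 8 = 5.33, rounded up to 6, so 6 affirmative votes are needed; 7 voted in favor. Satisfied.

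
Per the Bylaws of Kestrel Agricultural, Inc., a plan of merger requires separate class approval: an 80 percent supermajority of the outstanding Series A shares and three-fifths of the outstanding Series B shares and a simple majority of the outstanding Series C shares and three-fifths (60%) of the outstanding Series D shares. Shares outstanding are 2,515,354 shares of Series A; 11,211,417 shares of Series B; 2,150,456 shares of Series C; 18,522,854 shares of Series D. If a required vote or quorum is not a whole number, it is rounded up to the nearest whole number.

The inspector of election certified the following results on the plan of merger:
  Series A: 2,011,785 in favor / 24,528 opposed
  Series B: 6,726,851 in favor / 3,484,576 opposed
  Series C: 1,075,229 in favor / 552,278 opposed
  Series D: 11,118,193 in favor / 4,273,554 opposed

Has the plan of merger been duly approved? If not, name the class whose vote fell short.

Not approved — the Series A shares did not give the required vote.

Series A: 4/5 of 2515354 = 2012283.20, rounded up to 2012284; 2,012,284 required, 2,011,785 in favor — not approved.
Series B: 3/5 of 11211417 = 6726850.20, rounded up to 6726851; 6,726,851 required, 6,726,851 in favor — approved.
Series C: a majority of 2150456 is 1075229; 1,075,229 required, 1,075,229 in favor — approved.
Series D: 3/5 of 18522854 = 11113712.40, rounded up to 11113713; 11,113,713 required, 11,118,193 in favor — approved.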